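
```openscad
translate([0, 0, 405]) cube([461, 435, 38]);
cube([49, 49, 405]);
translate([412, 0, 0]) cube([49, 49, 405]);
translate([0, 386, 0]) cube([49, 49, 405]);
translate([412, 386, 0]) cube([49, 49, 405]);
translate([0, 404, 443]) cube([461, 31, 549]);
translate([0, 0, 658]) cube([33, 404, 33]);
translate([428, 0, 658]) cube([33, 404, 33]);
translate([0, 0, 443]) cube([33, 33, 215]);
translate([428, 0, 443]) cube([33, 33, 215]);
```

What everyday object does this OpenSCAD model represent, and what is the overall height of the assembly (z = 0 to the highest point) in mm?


A chair. The overall height is 992 mm.

A slab on four corner posts with a tall panel at the back — a chair. The seat slab sits at z = 405 with thickness 38, and the 549 mm backrest starts at the seat top, so the overall height is 405 + 38 + 549 = 992 mm.


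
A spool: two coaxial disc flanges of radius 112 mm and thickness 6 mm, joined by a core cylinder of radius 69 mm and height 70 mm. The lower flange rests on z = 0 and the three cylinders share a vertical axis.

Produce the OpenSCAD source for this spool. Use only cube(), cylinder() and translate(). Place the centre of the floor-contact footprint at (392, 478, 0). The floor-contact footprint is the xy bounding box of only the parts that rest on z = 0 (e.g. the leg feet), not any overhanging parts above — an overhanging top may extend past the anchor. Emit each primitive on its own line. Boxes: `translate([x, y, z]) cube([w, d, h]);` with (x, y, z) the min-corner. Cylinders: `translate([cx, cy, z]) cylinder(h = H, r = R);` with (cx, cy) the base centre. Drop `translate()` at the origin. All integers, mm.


translate([392, 478, 0]) cylinder(h = 6, r = 112);
translate([392, 478, 6]) cylinder(h = 70, r = 69);
translate([392, 478, 76]) cylinder(h = 6, r = 112);


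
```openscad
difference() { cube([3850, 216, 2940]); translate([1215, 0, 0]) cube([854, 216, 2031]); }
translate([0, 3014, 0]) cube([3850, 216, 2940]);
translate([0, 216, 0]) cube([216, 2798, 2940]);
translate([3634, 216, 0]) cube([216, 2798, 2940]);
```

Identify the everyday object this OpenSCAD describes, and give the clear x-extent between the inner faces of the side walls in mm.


A single room. The interior width is 3418 mm.

Four walls enclosing a rectangle with a door in the front wall — a room. Outside width 3850 minus two 216 mm walls gives 3418 mm.


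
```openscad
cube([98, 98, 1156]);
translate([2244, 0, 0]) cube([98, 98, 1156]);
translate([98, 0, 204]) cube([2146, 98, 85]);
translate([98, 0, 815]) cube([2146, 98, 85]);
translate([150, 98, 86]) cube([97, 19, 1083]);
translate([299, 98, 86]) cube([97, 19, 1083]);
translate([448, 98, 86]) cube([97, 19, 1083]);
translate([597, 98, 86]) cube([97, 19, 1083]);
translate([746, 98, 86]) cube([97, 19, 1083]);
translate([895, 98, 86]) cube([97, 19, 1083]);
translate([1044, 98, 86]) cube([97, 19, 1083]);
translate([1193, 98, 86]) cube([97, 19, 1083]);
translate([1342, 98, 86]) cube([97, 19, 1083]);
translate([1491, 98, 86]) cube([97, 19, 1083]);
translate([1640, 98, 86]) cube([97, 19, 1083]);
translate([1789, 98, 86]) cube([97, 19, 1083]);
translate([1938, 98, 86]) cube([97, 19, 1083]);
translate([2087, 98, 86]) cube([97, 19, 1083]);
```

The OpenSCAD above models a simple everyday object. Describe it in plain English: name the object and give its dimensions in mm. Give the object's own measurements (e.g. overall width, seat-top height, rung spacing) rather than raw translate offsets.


A fence section. Two 98×98 mm posts, 1156 mm tall, stand on the floor with a clear span of 2146 mm between their inner faces. Two horizontal rails of 98×85 mm section span the gap between the posts with their undersides at z = 204 mm and z = 815 mm, flush with the posts' −y face. 14 pickets, each 97 mm wide, 19 mm thick and 1083 mm tall, are fixed to the +y face of the rails with their bottoms at z = 86 mm, spaced across the span with a 52 mm gap after the −x post and between neighbouring pickets, with 60 mm left before the +x post.


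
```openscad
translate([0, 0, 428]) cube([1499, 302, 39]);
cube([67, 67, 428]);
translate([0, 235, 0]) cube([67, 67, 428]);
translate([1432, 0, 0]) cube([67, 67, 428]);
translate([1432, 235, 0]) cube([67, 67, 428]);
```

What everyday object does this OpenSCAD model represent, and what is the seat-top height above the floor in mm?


A bench. The seat-top height is 467 mm.

A long slab on four corner posts — a bench. The slab sits at z = 428 with thickness 39, so the top is 428 + 39 = 467 mm.


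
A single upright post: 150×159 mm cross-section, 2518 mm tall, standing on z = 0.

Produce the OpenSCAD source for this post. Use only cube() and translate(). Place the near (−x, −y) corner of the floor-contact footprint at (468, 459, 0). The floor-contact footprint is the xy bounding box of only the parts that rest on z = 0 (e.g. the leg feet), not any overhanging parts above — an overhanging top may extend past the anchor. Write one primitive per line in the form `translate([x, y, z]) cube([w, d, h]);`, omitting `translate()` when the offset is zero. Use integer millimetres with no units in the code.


translate([468, 459, 0]) cube([150, 159, 2518]);


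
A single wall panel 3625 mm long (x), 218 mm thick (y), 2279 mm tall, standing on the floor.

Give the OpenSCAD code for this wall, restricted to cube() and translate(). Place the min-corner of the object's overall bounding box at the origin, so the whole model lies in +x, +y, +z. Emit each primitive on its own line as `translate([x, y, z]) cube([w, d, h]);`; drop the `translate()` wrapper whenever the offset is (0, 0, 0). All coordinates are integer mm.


cube([3625, 218, 2279]);


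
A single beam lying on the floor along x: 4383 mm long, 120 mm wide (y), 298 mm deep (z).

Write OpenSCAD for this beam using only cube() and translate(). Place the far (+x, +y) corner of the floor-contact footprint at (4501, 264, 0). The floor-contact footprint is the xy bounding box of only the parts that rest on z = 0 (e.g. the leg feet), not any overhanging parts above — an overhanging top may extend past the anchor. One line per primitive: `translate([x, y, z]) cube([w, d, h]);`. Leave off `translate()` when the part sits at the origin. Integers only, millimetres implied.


translate([118, 144, 0]) cube([4383, 120, 298]);


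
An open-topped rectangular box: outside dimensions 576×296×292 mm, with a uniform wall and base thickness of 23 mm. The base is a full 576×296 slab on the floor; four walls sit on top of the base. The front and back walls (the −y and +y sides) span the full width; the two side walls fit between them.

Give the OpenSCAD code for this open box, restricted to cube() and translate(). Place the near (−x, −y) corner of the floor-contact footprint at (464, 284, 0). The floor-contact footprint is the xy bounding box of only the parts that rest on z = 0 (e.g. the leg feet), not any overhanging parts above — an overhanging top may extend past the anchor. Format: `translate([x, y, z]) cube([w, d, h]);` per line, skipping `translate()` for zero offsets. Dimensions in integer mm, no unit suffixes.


translate([464, 284, 0]) cube([576, 296, 23]);
translate([464, 284, 23]) cube([576, 23, 269]);
translate([464, 557, 23]) cube([576, 23, 269]);
translate([464, 307, 23]) cube([23, 250, 269]);
translate([1017, 307, 23]) cube([23, 250, 269]);


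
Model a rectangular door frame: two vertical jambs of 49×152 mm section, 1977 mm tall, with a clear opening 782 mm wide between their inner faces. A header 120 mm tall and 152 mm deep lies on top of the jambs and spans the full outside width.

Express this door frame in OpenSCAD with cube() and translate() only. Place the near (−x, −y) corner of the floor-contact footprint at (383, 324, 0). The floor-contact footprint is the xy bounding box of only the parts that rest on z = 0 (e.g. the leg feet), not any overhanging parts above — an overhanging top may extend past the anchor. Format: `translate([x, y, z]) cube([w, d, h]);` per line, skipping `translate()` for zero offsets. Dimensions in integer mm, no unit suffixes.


translate([383, 324, 0]) cube([49, 152, 1977]);
translate([1214, 324, 0]) cube([49, 152, 1977]);
translate([383, 324, 1977]) cube([880, 152, 120]);


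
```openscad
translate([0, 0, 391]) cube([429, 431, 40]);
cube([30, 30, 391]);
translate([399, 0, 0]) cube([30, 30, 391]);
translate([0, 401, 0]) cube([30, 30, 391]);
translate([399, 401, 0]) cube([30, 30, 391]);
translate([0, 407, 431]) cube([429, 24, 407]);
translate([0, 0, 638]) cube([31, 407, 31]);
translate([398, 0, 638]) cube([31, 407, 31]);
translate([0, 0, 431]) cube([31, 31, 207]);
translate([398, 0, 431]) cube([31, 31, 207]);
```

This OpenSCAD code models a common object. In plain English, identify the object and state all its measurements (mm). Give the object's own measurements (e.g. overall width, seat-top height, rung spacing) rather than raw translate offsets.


A chair. The seat is a 429×431×40 mm slab with its top at z = 431 mm, on four 30×30 mm corner legs (flush with the seat edges, standing on z = 0). A flat backrest 24 mm thick, 407 mm tall, spans the full seat width and rises from the seat top along its +y edge, rear face flush with the rear of the seat. Two armrests of 31×31 mm section run along each side from the seat's front edge to the front of the backrest, top faces 238 mm above the seat top and outer faces flush with the seat's x-edges; a 31×31 mm post under the front of each armrest stands on the seat at the front corner.


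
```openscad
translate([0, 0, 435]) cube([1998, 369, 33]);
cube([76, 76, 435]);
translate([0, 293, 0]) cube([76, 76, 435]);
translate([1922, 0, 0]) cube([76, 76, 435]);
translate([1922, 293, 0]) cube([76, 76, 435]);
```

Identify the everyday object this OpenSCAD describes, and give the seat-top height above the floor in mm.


A bench. The seat-top height is 468 mm.

A long slab on four corner posts — a bench. The slab sits at z = 435 with thickness 33, so the top is 435 + 33 = 468 mm.


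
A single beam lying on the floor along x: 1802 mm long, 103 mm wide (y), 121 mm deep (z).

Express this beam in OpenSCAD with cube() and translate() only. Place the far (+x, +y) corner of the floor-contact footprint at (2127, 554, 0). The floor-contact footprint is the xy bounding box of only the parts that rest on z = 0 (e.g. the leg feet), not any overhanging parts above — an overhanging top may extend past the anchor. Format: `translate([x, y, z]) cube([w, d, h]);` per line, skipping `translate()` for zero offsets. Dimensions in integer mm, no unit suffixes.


translate([325, 451, 0]) cube([1802, 103, 121]);


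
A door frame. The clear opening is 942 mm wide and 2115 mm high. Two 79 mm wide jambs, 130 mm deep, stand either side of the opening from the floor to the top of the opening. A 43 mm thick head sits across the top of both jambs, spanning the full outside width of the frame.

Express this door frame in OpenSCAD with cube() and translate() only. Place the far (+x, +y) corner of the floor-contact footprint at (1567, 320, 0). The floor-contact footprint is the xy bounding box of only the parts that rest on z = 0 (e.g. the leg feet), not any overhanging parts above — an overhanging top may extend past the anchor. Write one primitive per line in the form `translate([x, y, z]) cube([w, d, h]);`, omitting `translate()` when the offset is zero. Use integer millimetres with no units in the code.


translate([467, 190, 0]) cube([79, 130, 2115]);
translate([1488, 190, 0]) cube([79, 130, 2115]);
translate([467, 190, 2115]) cube([1100, 130, 43]);


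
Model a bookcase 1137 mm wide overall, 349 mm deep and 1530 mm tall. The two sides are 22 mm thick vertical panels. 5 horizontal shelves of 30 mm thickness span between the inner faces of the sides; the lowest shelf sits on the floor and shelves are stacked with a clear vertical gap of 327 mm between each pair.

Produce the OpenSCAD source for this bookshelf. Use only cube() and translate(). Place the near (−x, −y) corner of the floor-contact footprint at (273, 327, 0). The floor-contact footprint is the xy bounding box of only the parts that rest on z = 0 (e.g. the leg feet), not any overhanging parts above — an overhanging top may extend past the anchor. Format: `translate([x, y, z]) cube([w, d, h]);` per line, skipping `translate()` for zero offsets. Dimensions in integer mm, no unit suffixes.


translate([273, 327, 0]) cube([22, 349, 1530]);
translate([1388, 327, 0]) cube([22, 349, 1530]);
translate([295, 327, 0]) cube([1093, 349, 30]);
translate([295, 327, 357]) cube([1093, 349, 30]);
translate([295, 327, 714]) cube([1093, 349, 30]);
translate([295, 327, 1071]) cube([1093, 349, 30]);
translate([295, 327, 1428]) cube([1093, 349, 30]);


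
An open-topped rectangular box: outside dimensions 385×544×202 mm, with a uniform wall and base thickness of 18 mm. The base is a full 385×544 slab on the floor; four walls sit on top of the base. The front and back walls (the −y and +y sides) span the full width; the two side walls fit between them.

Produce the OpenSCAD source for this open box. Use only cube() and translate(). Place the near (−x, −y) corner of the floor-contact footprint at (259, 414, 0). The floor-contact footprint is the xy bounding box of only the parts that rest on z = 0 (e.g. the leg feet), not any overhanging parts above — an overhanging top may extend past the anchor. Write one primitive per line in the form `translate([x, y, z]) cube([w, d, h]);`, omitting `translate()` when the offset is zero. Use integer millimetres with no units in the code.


translate([259, 414, 0]) cube([385, 544, 18]);
translate([259, 414, 18]) cube([385, 18, 184]);
translate([259, 940, 18]) cube([385, 18, 184]);
translate([259, 432, 18]) cube([18, 508, 184]);
translate([626, 432, 18]) cube([18, 508, 184]);


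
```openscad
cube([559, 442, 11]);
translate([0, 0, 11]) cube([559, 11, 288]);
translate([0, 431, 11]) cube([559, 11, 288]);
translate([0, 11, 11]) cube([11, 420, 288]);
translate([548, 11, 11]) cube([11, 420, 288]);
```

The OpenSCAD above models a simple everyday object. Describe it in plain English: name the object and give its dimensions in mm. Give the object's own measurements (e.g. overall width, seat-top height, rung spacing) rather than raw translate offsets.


An open-topped rectangular box: outside dimensions 559×442×299 mm, with a uniform wall and base thickness of 11 mm. The base is a full 559×442 slab on the floor; four walls sit on top of the base. The front and back walls (the −y and +y sides) span the full width; the two side walls fit between them.


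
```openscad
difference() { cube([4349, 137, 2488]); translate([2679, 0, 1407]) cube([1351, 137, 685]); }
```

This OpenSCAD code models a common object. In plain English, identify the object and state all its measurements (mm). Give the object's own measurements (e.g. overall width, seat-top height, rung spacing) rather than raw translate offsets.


A wall 4349 mm long (x), 137 mm thick (y), 2488 mm tall, with a rectangular window opening cut through it. The opening is 1351 mm wide and 685 mm tall; its sill is at z = 1407 mm and its near (−x) edge is 2679 mm from the wall's −x end. The opening passes through the full wall thickness.


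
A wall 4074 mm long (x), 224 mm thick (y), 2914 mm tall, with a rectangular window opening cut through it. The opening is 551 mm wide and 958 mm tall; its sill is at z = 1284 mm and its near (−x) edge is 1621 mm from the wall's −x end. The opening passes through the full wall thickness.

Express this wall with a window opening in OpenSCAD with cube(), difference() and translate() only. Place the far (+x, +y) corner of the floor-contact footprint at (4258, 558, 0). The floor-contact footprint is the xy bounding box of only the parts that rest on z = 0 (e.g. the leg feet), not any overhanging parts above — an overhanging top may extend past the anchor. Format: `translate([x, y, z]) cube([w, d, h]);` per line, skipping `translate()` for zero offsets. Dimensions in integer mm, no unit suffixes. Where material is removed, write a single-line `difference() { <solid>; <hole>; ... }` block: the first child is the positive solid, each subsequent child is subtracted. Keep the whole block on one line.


difference() { translate([184, 334, 0]) cube([4074, 224, 2914]); translate([1805, 334, 1284]) cube([551, 224, 958]); }


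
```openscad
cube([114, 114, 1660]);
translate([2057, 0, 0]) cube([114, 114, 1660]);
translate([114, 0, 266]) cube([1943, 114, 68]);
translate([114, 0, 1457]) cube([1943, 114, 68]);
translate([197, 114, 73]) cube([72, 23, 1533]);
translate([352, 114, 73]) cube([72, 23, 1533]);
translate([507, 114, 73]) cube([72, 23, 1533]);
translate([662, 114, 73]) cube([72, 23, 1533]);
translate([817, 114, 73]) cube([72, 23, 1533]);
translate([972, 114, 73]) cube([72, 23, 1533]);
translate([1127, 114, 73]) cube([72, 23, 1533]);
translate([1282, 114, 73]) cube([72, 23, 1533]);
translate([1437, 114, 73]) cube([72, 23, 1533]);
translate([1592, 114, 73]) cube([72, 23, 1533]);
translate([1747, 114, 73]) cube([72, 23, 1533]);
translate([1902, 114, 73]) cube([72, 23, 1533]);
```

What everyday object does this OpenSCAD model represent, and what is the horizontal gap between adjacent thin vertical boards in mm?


A fence section. The picket gap is 83 mm.

Two posts, two rails, 12 pickets — a fence section. Span 1943 mm holds 12 pickets of 72 mm with 13 equal gaps: ⌊(1943 − 12·72) / 13⌋ = 83 mm.


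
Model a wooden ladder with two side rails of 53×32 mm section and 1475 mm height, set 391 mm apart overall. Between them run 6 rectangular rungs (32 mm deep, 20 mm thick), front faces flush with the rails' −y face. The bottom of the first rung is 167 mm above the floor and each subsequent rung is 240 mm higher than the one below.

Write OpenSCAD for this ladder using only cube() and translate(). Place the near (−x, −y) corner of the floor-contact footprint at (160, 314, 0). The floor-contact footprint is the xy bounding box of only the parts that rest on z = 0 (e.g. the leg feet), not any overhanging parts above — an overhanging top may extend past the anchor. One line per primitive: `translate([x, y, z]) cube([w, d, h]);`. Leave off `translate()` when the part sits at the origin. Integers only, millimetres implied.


translate([160, 314, 0]) cube([53, 32, 1475]);
translate([498, 314, 0]) cube([53, 32, 1475]);
translate([213, 314, 167]) cube([285, 32, 20]);
translate([213, 314, 407]) cube([285, 32, 20]);
translate([213, 314, 647]) cube([285, 32, 20]);
translate([213, 314, 887]) cube([285, 32, 20]);
translate([213, 314, 1127]) cube([285, 32, 20]);
translate([213, 314, 1367]) cube([285, 32, 20]);


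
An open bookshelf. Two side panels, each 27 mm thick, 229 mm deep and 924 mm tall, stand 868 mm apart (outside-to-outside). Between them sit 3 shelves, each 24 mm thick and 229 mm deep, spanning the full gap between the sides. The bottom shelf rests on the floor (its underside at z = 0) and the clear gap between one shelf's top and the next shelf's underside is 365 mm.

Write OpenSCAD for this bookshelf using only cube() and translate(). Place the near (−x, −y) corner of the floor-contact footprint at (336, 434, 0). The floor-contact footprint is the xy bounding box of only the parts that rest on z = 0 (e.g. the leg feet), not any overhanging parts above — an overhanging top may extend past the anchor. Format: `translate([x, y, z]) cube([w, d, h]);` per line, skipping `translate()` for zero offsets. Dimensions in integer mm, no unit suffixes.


translate([336, 434, 0]) cube([27, 229, 924]);
translate([1177, 434, 0]) cube([27, 229, 924]);
translate([363, 434, 0]) cube([814, 229, 24]);
translate([363, 434, 389]) cube([814, 229, 24]);
translate([363, 434, 778]) cube([814, 229, 24]);


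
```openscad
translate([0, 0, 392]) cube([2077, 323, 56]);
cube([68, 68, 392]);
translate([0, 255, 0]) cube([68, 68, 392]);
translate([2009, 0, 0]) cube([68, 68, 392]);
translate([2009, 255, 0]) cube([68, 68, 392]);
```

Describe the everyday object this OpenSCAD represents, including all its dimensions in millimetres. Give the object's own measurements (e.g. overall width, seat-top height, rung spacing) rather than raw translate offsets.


A long wooden bench with a 2077 mm (x) × 323 mm (y) seat, 56 mm thick, its top surface 448 mm above the floor. Four 68 mm square legs at the seat corners, flush with the edges, run from z = 0 to the seat underside.


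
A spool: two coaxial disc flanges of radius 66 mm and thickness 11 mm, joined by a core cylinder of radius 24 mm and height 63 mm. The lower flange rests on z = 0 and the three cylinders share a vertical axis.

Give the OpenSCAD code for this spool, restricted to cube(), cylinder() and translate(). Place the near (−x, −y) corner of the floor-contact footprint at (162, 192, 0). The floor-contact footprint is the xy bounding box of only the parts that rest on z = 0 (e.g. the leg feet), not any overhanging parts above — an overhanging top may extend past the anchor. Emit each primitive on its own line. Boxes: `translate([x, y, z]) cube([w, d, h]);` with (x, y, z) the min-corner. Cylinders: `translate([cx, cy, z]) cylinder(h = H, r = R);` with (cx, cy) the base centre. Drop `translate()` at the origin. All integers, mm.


translate([228, 258, 0]) cylinder(h = 11, r = 66);
translate([228, 258, 11]) cylinder(h = 63, r = 24);
translate([228, 258, 74]) cylinder(h = 11, r = 66);


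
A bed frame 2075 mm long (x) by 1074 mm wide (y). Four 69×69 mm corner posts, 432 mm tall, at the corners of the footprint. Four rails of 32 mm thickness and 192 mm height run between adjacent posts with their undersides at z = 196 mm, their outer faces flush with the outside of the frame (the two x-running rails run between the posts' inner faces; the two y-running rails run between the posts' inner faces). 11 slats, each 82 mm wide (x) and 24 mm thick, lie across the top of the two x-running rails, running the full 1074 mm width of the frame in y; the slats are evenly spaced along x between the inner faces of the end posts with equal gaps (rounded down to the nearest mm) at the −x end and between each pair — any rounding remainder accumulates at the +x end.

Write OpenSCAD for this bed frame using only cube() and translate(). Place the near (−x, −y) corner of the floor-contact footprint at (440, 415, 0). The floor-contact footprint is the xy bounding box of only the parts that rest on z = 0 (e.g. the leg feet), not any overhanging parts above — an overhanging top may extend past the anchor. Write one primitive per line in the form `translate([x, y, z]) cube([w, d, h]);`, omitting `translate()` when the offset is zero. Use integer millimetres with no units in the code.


translate([440, 415, 0]) cube([69, 69, 432]);
translate([440, 1420, 0]) cube([69, 69, 432]);
translate([2446, 415, 0]) cube([69, 69, 432]);
translate([2446, 1420, 0]) cube([69, 69, 432]);
translate([509, 415, 196]) cube([1937, 32, 192]);
translate([509, 1457, 196]) cube([1937, 32, 192]);
translate([440, 484, 196]) cube([32, 936, 192]);
translate([2483, 484, 196]) cube([32, 936, 192]);
translate([595, 415, 388]) cube([82, 1074, 24]);
translate([763, 415, 388]) cube([82, 1074, 24]);
translate([931, 415, 388]) cube([82, 1074, 24]);
translate([1099, 415, 388]) cube([82, 1074, 24]);
translate([1267, 415, 388]) cube([82, 1074, 24]);
translate([1435, 415, 388]) cube([82, 1074, 24]);
translate([1603, 415, 388]) cube([82, 1074, 24]);
translate([1771, 415, 388]) cube([82, 1074, 24]);
translate([1939, 415, 388]) cube([82, 1074, 24]);
translate([2107, 415, 388]) cube([82, 1074, 24]);
translate([2275, 415, 388]) cube([82, 1074, 24]);


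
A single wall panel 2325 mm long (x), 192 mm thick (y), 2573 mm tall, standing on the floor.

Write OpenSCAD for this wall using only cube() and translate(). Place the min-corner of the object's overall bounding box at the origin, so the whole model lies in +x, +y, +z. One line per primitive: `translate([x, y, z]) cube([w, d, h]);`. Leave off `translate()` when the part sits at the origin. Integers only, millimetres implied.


cube([2325, 192, 2573]);


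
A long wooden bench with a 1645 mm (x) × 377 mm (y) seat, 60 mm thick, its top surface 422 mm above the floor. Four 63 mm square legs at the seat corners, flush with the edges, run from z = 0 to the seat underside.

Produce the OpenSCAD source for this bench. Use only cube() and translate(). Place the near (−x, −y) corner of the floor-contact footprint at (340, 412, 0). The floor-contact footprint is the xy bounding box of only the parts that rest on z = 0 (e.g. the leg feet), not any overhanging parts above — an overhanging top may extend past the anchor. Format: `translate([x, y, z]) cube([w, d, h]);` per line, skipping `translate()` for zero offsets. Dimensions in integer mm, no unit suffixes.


translate([340, 412, 362]) cube([1645, 377, 60]);
translate([340, 412, 0]) cube([63, 63, 362]);
translate([340, 726, 0]) cube([63, 63, 362]);
translate([1922, 412, 0]) cube([63, 63, 362]);
translate([1922, 726, 0]) cube([63, 63, 362]);


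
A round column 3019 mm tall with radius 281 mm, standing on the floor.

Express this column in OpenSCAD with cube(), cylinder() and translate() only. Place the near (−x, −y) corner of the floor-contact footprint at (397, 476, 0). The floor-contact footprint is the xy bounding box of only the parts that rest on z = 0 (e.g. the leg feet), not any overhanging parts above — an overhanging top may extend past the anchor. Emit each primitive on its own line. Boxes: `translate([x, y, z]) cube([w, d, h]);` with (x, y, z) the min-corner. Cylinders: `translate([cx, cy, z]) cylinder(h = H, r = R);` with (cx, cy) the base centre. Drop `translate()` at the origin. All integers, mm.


translate([678, 757, 0]) cylinder(h = 3019, r = 281);


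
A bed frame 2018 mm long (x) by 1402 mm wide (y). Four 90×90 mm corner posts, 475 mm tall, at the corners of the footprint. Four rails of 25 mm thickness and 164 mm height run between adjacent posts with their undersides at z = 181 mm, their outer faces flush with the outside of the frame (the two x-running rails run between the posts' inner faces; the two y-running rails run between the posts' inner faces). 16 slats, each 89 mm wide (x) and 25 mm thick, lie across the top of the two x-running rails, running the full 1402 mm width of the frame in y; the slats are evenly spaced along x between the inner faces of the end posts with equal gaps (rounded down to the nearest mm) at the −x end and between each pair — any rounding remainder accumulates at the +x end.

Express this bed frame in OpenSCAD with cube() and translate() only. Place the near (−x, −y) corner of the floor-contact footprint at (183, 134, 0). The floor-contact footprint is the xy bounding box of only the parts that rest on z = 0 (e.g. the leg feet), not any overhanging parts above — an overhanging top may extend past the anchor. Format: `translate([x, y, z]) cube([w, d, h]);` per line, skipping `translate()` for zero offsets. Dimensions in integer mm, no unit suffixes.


// slat z = rail_z + rail_h = 181 + 164 = 345
// slat gap = ⌊(1838 − 16·89) / 17⌋ = 24
translate([183, 134, 0]) cube([90, 90, 475]);
translate([183, 1446, 0]) cube([90, 90, 475]);
translate([2111, 134, 0]) cube([90, 90, 475]);
translate([2111, 1446, 0]) cube([90, 90, 475]);
translate([273, 134, 181]) cube([1838, 25, 164]);
translate([273, 1511, 181]) cube([1838, 25, 164]);
translate([183, 224, 181]) cube([25, 1222, 164]);
translate([2176, 224, 181]) cube([25, 1222, 164]);
translate([297, 134, 345]) cube([89, 1402, 25]);
translate([410, 134, 345]) cube([89, 1402, 25]);
translate([523, 134, 345]) cube([89, 1402, 25]);
translate([636, 134, 345]) cube([89, 1402, 25]);
translate([749, 134, 345]) cube([89, 1402, 25]);
translate([862, 134, 345]) cube([89, 1402, 25]);
translate([975, 134, 345]) cube([89, 1402, 25]);
translate([1088, 134, 345]) cube([89, 1402, 25]);
translate([1201, 134, 345]) cube([89, 1402, 25]);
translate([1314, 134, 345]) cube([89, 1402, 25]);
translate([1427, 134, 345]) cube([89, 1402, 25]);
translate([1540, 134, 345]) cube([89, 1402, 25]);
translate([1653, 134, 345]) cube([89, 1402, 25]);
translate([1766, 134, 345]) cube([89, 1402, 25]);
translate([1879, 134, 345]) cube([89, 1402, 25]);
translate([1992, 134, 345]) cube([89, 1402, 25]);


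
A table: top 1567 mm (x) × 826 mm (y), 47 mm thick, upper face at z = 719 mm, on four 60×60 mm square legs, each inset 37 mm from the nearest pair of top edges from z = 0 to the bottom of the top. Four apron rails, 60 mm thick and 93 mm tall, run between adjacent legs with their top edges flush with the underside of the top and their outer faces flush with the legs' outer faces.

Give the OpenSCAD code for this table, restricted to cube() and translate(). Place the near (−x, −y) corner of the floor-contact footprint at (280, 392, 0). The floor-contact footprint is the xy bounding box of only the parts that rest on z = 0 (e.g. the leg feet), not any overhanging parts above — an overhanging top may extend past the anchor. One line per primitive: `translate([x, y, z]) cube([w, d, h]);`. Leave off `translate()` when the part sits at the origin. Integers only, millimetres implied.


translate([243, 355, 672]) cube([1567, 826, 47]);
translate([280, 392, 0]) cube([60, 60, 672]);
translate([1713, 392, 0]) cube([60, 60, 672]);
translate([280, 1084, 0]) cube([60, 60, 672]);
translate([1713, 1084, 0]) cube([60, 60, 672]);
translate([340, 392, 579]) cube([1373, 60, 93]);
translate([340, 1084, 579]) cube([1373, 60, 93]);
translate([280, 452, 579]) cube([60, 632, 93]);
translate([1713, 452, 579]) cube([60, 632, 93]);


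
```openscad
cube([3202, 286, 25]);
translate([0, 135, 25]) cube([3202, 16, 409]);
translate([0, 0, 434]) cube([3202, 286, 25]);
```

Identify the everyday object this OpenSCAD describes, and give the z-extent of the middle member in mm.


An I-beam. The web height is 409 mm.

Two wide flanges with a thin centred web — an I-beam. Overall 459 mm minus two 25 mm flanges gives a web of 459 − 2·25 = 409 mm.


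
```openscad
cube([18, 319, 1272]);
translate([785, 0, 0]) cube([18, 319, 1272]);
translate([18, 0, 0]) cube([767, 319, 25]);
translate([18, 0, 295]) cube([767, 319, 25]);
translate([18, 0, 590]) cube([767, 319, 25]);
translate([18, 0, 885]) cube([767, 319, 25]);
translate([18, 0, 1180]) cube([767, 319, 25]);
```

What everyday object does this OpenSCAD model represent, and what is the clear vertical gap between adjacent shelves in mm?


A bookshelf. The clear shelf gap is 270 mm.

Two tall side panels with 5 horizontal boards between them — a bookshelf. The first two shelf undersides are at z = 0 and z = 295; with shelf thickness 25, the clear gap is 295 − 0 − 25 = 270 mm.


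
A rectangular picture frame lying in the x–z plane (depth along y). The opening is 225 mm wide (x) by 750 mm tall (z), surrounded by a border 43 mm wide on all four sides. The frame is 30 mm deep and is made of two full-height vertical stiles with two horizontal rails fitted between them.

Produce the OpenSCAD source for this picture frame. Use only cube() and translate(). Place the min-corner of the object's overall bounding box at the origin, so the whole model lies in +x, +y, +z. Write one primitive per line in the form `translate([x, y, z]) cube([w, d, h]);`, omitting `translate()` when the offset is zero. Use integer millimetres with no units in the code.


cube([43, 30, 836]);
translate([268, 0, 0]) cube([43, 30, 836]);
translate([43, 0, 0]) cube([225, 30, 43]);
translate([43, 0, 793]) cube([225, 30, 43]);


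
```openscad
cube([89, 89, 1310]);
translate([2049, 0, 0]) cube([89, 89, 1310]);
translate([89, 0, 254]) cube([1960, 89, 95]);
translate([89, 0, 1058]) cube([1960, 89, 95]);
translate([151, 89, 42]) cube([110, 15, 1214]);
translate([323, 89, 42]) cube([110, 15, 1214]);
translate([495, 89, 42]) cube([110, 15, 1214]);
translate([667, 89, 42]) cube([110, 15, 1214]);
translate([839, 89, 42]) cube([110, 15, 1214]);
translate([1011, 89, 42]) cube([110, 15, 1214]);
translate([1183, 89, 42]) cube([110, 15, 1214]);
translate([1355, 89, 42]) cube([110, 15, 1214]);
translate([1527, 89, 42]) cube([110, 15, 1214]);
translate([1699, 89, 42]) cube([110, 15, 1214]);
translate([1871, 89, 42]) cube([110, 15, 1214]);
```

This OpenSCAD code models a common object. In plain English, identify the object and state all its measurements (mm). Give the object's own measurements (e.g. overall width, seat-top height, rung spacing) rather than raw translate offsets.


A fence section. Two 89×89 mm posts, 1310 mm tall, stand on the floor with a clear span of 1960 mm between their inner faces. Two horizontal rails of 89×95 mm section span the gap between the posts with their undersides at z = 254 mm and z = 1058 mm, flush with the posts' −y face. 11 pickets, each 110 mm wide, 15 mm thick and 1214 mm tall, are fixed to the +y face of the rails with their bottoms at z = 42 mm, spaced across the span with a 62 mm gap after the −x post and between neighbouring pickets, with 68 mm left before the +x post.


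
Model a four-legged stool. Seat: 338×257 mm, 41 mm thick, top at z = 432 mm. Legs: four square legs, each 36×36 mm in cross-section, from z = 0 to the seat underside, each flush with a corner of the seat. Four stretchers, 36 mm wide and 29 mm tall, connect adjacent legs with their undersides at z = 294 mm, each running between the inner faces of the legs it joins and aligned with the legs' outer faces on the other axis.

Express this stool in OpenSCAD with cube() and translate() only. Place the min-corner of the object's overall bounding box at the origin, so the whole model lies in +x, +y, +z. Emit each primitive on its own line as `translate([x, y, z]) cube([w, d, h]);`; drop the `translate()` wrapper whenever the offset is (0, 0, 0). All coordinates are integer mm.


translate([0, 0, 391]) cube([338, 257, 41]);
cube([36, 36, 391]);
translate([302, 0, 0]) cube([36, 36, 391]);
translate([0, 221, 0]) cube([36, 36, 391]);
translate([302, 221, 0]) cube([36, 36, 391]);
translate([36, 0, 294]) cube([266, 36, 29]);
translate([36, 221, 294]) cube([266, 36, 29]);
translate([0, 36, 294]) cube([36, 185, 29]);
translate([302, 36, 294]) cube([36, 185, 29]);


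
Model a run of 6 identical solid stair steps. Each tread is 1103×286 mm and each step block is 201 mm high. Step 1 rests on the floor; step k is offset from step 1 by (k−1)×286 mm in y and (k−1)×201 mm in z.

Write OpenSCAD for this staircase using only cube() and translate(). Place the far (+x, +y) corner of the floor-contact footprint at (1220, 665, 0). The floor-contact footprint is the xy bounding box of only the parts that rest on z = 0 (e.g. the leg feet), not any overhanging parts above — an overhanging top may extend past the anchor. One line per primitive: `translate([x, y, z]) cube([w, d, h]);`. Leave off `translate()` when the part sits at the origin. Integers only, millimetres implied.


translate([117, 379, 0]) cube([1103, 286, 201]);
translate([117, 665, 201]) cube([1103, 286, 201]);
translate([117, 951, 402]) cube([1103, 286, 201]);
translate([117, 1237, 603]) cube([1103, 286, 201]);
translate([117, 1523, 804]) cube([1103, 286, 201]);
translate([117, 1809, 1005]) cube([1103, 286, 201]);


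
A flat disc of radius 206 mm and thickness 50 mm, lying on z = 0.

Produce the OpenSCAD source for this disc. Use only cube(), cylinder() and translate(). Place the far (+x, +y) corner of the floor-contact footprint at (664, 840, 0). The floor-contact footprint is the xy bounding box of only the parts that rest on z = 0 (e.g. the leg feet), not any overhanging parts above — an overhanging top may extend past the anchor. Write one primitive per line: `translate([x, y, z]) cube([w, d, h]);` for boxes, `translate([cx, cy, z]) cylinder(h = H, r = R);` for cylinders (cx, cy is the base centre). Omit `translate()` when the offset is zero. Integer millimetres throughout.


translate([458, 634, 0]) cylinder(h = 50, r = 206);


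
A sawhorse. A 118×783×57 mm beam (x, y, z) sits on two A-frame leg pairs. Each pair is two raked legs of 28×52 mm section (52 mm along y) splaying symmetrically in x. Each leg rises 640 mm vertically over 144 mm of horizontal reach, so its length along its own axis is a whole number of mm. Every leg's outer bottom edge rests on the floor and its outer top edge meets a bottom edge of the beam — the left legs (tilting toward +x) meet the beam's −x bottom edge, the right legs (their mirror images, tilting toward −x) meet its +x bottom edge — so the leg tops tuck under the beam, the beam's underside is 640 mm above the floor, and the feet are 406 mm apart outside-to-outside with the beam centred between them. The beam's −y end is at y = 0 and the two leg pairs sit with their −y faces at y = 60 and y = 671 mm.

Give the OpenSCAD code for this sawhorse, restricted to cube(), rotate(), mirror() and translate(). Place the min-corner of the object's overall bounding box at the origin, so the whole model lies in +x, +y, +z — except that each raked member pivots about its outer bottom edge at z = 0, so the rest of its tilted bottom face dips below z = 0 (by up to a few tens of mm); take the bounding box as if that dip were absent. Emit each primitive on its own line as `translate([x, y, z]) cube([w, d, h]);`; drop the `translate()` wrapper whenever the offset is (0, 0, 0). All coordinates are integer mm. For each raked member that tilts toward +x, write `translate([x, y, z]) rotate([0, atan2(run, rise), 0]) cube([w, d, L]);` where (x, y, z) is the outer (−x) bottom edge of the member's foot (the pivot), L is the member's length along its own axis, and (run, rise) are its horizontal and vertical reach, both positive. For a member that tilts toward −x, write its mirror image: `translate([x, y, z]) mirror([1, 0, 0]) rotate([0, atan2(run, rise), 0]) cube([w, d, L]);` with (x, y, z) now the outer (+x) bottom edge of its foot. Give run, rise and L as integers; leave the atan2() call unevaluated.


// leg length = √(144² + 640²) = 656
// right-leg outer foot x = 2·144 + 118 = 406
// beam min-corner = (144, 0, 640)
translate([144, 0, 640]) cube([118, 783, 57]);
translate([0, 60, 0]) rotate([0, atan2(144, 640), 0]) cube([28, 52, 656]);
translate([406, 60, 0]) mirror([1, 0, 0]) rotate([0, atan2(144, 640), 0]) cube([28, 52, 656]);
translate([0, 671, 0]) rotate([0, atan2(144, 640), 0]) cube([28, 52, 656]);
translate([406, 671, 0]) mirror([1, 0, 0]) rotate([0, atan2(144, 640), 0]) cube([28, 52, 656]);


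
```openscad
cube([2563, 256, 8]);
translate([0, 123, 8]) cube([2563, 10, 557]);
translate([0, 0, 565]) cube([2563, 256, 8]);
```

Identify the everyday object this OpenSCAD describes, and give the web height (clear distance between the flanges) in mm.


An I-beam. The web height is 557 mm.

Two wide flanges with a thin centred web — an I-beam. Overall 573 mm minus two 8 mm flanges gives a web of 573 − 2·8 = 557 mm.


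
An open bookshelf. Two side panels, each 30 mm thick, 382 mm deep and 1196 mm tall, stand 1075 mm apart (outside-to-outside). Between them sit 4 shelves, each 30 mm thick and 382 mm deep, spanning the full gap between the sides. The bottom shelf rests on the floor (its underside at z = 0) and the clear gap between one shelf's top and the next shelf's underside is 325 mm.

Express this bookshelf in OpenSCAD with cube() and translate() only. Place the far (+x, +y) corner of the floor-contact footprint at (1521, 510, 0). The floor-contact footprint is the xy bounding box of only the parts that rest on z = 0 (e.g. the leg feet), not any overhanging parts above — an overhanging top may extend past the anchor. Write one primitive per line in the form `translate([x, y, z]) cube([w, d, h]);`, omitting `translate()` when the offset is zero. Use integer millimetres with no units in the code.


translate([446, 128, 0]) cube([30, 382, 1196]);
translate([1491, 128, 0]) cube([30, 382, 1196]);
translate([476, 128, 0]) cube([1015, 382, 30]);
translate([476, 128, 355]) cube([1015, 382, 30]);
translate([476, 128, 710]) cube([1015, 382, 30]);
translate([476, 128, 1065]) cube([1015, 382, 30]);
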